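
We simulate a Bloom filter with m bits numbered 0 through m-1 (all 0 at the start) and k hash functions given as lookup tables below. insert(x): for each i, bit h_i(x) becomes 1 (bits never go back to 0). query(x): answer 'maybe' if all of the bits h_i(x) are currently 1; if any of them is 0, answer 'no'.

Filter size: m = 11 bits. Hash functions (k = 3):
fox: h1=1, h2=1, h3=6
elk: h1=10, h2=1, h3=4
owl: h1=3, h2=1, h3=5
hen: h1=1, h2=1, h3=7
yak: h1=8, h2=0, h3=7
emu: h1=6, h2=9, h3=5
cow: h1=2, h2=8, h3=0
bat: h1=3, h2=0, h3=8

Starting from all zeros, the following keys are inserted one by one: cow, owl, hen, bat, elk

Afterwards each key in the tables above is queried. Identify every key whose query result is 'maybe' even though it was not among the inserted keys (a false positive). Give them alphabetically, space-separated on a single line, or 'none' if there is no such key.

Start: bits=00000000000
After insert 'cow': sets bits 0 2 8 -> bits=10100000100
After insert 'owl': sets bits 1 3 5 -> bits=11110100100
After insert 'hen': sets bits 1 7 -> bits=11110101100
After insert 'bat': sets bits 0 3 8 -> bits=11110101100
After insert 'elk': sets bits 1 4 10 -> bits=11111101101
Not inserted: emu fox yak — query each against bits=11111101101:
query emu: checks bit5=1, bit6=0, bit9=0 (has a 0) -> no => not a false positive
query fox: checks bit1=1, bit6=0 (has a 0) -> no => not a false positive
query yak: checks bit0=1, bit7=1, bit8=1 (all 1) -> maybe => FALSE POSITIVE
False positives (alphabetical): yak

Answer: yak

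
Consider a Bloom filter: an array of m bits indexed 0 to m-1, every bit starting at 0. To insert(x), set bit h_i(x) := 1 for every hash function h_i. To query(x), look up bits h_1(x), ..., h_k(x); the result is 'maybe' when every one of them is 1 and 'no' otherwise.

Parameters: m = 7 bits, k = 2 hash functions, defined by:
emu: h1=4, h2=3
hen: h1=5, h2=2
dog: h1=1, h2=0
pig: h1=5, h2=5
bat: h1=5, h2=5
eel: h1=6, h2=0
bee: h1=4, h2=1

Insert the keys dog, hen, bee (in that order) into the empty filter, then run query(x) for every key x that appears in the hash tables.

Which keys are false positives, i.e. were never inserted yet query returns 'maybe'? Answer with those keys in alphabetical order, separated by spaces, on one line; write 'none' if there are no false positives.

Answer: bat pig

Derivation:
Start: bits=0000000
After insert 'dog': sets bits 0 1 -> bits=1100000
After insert 'hen': sets bits 2 5 -> bits=1110010
After insert 'bee': sets bits 1 4 -> bits=1110110
Not inserted: bat eel emu pig — query each against bits=1110110:
query bat: checks bit5=1 (all 1) -> maybe => FALSE POSITIVE
query eel: checks bit0=1, bit6=0 (has a 0) -> no => not a false positive
query emu: checks bit3=0, bit4=1 (has a 0) -> no => not a false positive
query pig: checks bit5=1 (all 1) -> maybe => FALSE POSITIVE
False positives (alphabetical): bat pig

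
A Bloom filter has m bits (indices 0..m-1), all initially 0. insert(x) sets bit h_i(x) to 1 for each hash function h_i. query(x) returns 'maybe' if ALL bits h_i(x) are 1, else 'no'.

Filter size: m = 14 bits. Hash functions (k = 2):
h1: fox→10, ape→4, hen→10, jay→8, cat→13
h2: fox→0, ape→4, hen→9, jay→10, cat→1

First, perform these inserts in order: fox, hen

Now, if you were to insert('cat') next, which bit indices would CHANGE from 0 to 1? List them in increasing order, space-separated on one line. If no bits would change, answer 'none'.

Start: bits=00000000000000
After insert 'fox': sets bits 0 10 -> bits=10000000001000
After insert 'hen': sets bits 9 10 -> bits=10000000011000
insert 'cat' would touch bits 1 13; currently bit1=0, bit13=0
Bits that are 0 among those (would change 0->1): 1 13

Answer: 1 13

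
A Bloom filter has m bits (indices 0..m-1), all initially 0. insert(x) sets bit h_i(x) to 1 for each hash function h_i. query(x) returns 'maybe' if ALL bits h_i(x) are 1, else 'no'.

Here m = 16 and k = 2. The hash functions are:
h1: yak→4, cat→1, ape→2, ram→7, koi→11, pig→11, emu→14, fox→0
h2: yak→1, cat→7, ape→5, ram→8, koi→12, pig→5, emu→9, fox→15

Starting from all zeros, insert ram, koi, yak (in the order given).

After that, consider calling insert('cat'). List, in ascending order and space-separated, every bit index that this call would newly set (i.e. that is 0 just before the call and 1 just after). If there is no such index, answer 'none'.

Answer: none

Derivation:
Start: bits=0000000000000000
After insert 'ram': sets bits 7 8 -> bits=0000000110000000
After insert 'koi': sets bits 11 12 -> bits=0000000110011000
After insert 'yak': sets bits 1 4 -> bits=0100100110011000
insert 'cat' would touch bits 1 7; currently bit1=1, bit7=1
Bits that are 0 among those (would change 0->1): none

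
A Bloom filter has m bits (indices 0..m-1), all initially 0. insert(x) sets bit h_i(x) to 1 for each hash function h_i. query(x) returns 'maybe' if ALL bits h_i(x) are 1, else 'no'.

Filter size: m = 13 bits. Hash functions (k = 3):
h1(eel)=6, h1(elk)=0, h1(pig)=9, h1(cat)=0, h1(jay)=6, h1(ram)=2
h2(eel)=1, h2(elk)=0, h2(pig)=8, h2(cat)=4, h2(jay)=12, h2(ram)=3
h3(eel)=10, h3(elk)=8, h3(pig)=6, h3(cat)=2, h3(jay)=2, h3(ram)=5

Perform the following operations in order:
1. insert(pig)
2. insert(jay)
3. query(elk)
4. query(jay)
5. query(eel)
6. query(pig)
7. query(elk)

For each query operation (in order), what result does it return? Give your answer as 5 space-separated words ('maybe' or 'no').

Answer: no maybe no maybe no

Derivation:
Start: bits=0000000000000
Op 1: insert pig -> sets bits 6 8 9 -> bits=0000001011000
Op 2: insert jay -> sets bits 2 6 12 -> bits=0010001011001
Op 3: query elk -> checks bit0=0, bit8=1 (has a 0) -> no
Op 4: query jay -> checks bit2=1, bit6=1, bit12=1 (all 1) -> maybe
Op 5: query eel -> checks bit1=0, bit6=1, bit10=0 (has a 0) -> no
Op 6: query pig -> checks bit6=1, bit8=1, bit9=1 (all 1) -> maybe
Op 7: query elk -> checks bit0=0, bit8=1 (has a 0) -> no
Query results in order: no maybe no maybe no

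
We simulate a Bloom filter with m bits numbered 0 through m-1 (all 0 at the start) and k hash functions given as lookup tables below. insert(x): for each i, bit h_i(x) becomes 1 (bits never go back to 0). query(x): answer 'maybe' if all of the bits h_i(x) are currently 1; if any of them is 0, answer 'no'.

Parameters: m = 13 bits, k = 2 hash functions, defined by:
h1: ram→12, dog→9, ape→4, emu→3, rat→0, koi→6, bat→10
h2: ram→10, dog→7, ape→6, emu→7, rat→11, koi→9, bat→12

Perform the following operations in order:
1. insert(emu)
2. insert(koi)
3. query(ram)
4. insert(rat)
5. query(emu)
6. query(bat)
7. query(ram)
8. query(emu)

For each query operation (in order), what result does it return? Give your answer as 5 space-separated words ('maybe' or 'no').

Answer: no maybe no no maybe

Derivation:
Start: bits=0000000000000
Op 1: insert emu -> sets bits 3 7 -> bits=0001000100000
Op 2: insert koi -> sets bits 6 9 -> bits=0001001101000
Op 3: query ram -> checks bit10=0, bit12=0 (has a 0) -> no
Op 4: insert rat -> sets bits 0 11 -> bits=1001001101010
Op 5: query emu -> checks bit3=1, bit7=1 (all 1) -> maybe
Op 6: query bat -> checks bit10=0, bit12=0 (has a 0) -> no
Op 7: query ram -> checks bit10=0, bit12=0 (has a 0) -> no
Op 8: query emu -> checks bit3=1, bit7=1 (all 1) -> maybe
Query results in order: no maybe no no maybe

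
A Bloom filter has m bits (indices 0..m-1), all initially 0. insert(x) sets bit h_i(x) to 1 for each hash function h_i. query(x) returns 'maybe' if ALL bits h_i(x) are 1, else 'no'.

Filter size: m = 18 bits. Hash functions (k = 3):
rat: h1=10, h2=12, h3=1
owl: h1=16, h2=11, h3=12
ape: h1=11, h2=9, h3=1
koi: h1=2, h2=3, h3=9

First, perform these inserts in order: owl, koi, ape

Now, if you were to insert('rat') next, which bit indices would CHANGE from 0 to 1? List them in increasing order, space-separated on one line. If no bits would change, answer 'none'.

Start: bits=000000000000000000
After insert 'owl': sets bits 11 12 16 -> bits=000000000001100010
After insert 'koi': sets bits 2 3 9 -> bits=001100000101100010
After insert 'ape': sets bits 1 9 11 -> bits=011100000101100010
insert 'rat' would touch bits 1 10 12; currently bit1=1, bit10=0, bit12=1
Bits that are 0 among those (would change 0->1): 10

Answer: 10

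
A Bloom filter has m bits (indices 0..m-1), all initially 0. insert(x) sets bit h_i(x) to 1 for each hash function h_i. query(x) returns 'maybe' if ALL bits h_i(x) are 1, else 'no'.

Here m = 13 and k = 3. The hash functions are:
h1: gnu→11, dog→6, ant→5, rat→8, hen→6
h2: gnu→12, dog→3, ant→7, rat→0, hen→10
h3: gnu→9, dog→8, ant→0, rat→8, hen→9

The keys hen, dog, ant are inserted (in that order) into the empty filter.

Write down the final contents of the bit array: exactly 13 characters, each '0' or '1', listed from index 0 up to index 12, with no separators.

Answer: 1001011111100

Derivation:
Start: bits=0000000000000
After insert 'hen': sets bits 6 9 10 -> bits=0000001001100
After insert 'dog': sets bits 3 6 8 -> bits=0001001011100
After insert 'ant': sets bits 0 5 7 -> bits=1001011111100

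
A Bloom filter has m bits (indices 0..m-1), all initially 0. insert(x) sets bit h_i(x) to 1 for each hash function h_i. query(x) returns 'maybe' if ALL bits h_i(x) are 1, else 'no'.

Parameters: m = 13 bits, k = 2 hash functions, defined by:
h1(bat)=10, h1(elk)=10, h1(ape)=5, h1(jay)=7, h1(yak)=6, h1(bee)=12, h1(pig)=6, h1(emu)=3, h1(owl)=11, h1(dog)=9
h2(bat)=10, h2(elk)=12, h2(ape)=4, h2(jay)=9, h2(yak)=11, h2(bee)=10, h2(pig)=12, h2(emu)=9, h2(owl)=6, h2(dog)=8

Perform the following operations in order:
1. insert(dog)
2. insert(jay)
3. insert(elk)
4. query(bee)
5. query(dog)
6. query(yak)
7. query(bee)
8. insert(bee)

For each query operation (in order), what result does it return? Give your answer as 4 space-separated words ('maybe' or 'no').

Answer: maybe maybe no maybe

Derivation:
Start: bits=0000000000000
Op 1: insert dog -> sets bits 8 9 -> bits=0000000011000
Op 2: insert jay -> sets bits 7 9 -> bits=0000000111000
Op 3: insert elk -> sets bits 10 12 -> bits=0000000111101
Op 4: query bee -> checks bit10=1, bit12=1 (all 1) -> maybe
Op 5: query dog -> checks bit8=1, bit9=1 (all 1) -> maybe
Op 6: query yak -> checks bit6=0, bit11=0 (has a 0) -> no
Op 7: query bee -> checks bit10=1, bit12=1 (all 1) -> maybe
Op 8: insert bee -> sets bits 10 12 -> bits=0000000111101
Query results in order: maybe maybe no maybe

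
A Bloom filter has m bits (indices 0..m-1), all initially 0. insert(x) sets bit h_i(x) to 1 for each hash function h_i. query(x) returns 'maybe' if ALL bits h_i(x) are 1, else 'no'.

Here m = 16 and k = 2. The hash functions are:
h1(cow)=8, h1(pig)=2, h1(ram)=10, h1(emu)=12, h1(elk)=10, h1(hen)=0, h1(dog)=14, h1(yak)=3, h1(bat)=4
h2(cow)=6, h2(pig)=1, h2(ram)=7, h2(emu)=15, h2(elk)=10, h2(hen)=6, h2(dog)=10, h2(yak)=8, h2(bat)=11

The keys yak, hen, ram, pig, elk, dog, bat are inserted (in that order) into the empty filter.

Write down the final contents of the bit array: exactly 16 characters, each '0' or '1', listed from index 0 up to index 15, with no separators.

Answer: 1111101110110010

Derivation:
Start: bits=0000000000000000
After insert 'yak': sets bits 3 8 -> bits=0001000010000000
After insert 'hen': sets bits 0 6 -> bits=1001001010000000
After insert 'ram': sets bits 7 10 -> bits=1001001110100000
After insert 'pig': sets bits 1 2 -> bits=1111001110100000
After insert 'elk': sets bits 10 -> bits=1111001110100000
After insert 'dog': sets bits 10 14 -> bits=1111001110100010
After insert 'bat': sets bits 4 11 -> bits=1111101110110010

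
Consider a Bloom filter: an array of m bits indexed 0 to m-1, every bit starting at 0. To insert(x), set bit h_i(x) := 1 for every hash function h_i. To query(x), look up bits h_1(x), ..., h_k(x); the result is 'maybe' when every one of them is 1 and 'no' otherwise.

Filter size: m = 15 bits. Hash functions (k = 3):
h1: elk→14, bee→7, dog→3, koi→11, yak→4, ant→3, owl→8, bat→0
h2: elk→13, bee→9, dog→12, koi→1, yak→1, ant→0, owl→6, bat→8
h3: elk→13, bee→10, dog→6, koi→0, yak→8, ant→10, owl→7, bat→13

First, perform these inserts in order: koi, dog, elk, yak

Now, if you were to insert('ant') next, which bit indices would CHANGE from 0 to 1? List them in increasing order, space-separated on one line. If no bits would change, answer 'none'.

Answer: 10

Derivation:
Start: bits=000000000000000
After insert 'koi': sets bits 0 1 11 -> bits=110000000001000
After insert 'dog': sets bits 3 6 12 -> bits=110100100001100
After insert 'elk': sets bits 13 14 -> bits=110100100001111
After insert 'yak': sets bits 1 4 8 -> bits=110110101001111
insert 'ant' would touch bits 0 3 10; currently bit0=1, bit3=1, bit10=0
Bits that are 0 among those (would change 0->1): 10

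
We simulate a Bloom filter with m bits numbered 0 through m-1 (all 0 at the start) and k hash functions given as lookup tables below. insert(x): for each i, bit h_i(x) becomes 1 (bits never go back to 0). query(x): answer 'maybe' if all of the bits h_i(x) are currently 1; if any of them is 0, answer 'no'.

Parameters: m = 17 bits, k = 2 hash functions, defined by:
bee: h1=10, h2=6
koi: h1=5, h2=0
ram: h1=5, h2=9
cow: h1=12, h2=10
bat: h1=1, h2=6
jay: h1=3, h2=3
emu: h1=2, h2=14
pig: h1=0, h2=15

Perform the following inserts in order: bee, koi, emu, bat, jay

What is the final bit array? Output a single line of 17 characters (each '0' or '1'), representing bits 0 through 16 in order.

Start: bits=00000000000000000
After insert 'bee': sets bits 6 10 -> bits=00000010001000000
After insert 'koi': sets bits 0 5 -> bits=10000110001000000
After insert 'emu': sets bits 2 14 -> bits=10100110001000100
After insert 'bat': sets bits 1 6 -> bits=11100110001000100
After insert 'jay': sets bits 3 -> bits=11110110001000100

Answer: 11110110001000100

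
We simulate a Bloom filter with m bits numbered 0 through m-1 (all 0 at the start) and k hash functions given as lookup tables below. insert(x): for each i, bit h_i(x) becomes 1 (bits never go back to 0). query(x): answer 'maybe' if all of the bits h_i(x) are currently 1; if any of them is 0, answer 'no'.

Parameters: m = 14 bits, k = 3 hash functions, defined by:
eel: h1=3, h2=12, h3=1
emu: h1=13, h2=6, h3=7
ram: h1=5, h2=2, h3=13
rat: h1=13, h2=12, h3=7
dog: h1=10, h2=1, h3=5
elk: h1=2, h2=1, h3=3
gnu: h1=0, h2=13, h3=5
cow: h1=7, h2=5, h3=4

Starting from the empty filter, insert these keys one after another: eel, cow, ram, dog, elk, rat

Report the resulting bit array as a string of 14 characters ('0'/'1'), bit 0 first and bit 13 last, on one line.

Answer: 01111101001011

Derivation:
Start: bits=00000000000000
After insert 'eel': sets bits 1 3 12 -> bits=01010000000010
After insert 'cow': sets bits 4 5 7 -> bits=01011101000010
After insert 'ram': sets bits 2 5 13 -> bits=01111101000011
After insert 'dog': sets bits 1 5 10 -> bits=01111101001011
After insert 'elk': sets bits 1 2 3 -> bits=01111101001011
After insert 'rat': sets bits 7 12 13 -> bits=01111101001011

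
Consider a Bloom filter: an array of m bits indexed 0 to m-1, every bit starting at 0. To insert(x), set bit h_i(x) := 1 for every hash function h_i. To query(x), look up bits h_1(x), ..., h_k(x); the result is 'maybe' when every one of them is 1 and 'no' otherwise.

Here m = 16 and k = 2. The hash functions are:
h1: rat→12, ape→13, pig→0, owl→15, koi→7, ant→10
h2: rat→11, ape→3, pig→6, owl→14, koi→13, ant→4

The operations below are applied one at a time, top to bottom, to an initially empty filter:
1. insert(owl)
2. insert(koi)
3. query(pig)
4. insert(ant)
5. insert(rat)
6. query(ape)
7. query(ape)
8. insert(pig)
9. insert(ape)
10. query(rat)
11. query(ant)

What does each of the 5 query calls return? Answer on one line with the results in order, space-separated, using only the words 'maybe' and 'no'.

Start: bits=0000000000000000
Op 1: insert owl -> sets bits 14 15 -> bits=0000000000000011
Op 2: insert koi -> sets bits 7 13 -> bits=0000000100000111
Op 3: query pig -> checks bit0=0, bit6=0 (has a 0) -> no
Op 4: insert ant -> sets bits 4 10 -> bits=0000100100100111
Op 5: insert rat -> sets bits 11 12 -> bits=0000100100111111
Op 6: query ape -> checks bit3=0, bit13=1 (has a 0) -> no
Op 7: query ape -> checks bit3=0, bit13=1 (has a 0) -> no
Op 8: insert pig -> sets bits 0 6 -> bits=1000101100111111
Op 9: insert ape -> sets bits 3 13 -> bits=1001101100111111
Op 10: query rat -> checks bit11=1, bit12=1 (all 1) -> maybe
Op 11: query ant -> checks bit4=1, bit10=1 (all 1) -> maybe
Query results in order: no no no maybe maybe

Answer: no no no maybe maybe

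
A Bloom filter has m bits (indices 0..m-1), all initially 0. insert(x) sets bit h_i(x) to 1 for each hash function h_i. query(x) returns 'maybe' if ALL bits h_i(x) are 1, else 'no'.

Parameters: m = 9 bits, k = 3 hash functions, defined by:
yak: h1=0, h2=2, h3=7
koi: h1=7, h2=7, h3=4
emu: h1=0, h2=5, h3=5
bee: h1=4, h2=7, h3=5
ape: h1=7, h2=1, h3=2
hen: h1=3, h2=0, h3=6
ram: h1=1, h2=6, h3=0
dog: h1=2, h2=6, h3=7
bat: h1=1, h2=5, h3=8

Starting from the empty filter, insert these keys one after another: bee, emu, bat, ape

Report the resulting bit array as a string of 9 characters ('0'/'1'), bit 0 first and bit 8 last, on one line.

Start: bits=000000000
After insert 'bee': sets bits 4 5 7 -> bits=000011010
After insert 'emu': sets bits 0 5 -> bits=100011010
After insert 'bat': sets bits 1 5 8 -> bits=110011011
After insert 'ape': sets bits 1 2 7 -> bits=111011011

Answer: 111011011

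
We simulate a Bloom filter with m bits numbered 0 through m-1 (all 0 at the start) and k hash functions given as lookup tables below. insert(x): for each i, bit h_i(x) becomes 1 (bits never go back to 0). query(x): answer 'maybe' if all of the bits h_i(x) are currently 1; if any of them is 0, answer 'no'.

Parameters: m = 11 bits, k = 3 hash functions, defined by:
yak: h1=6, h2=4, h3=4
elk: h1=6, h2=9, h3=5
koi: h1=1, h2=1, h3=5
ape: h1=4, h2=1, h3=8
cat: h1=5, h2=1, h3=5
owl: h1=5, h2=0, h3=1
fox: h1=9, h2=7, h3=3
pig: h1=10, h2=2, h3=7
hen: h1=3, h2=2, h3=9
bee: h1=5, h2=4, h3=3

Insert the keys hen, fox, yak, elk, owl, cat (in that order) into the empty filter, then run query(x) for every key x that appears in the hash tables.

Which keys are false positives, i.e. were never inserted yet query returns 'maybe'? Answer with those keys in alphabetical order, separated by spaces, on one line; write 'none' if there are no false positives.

Start: bits=00000000000
After insert 'hen': sets bits 2 3 9 -> bits=00110000010
After insert 'fox': sets bits 3 7 9 -> bits=00110001010
After insert 'yak': sets bits 4 6 -> bits=00111011010
After insert 'elk': sets bits 5 6 9 -> bits=00111111010
After insert 'owl': sets bits 0 1 5 -> bits=11111111010
After insert 'cat': sets bits 1 5 -> bits=11111111010
Not inserted: ape bee koi pig — query each against bits=11111111010:
query ape: checks bit1=1, bit4=1, bit8=0 (has a 0) -> no => not a false positive
query bee: checks bit3=1, bit4=1, bit5=1 (all 1) -> maybe => FALSE POSITIVE
query koi: checks bit1=1, bit5=1 (all 1) -> maybe => FALSE POSITIVE
query pig: checks bit2=1, bit7=1, bit10=0 (has a 0) -> no => not a false positive
False positives (alphabetical): bee koi

Answer: bee koi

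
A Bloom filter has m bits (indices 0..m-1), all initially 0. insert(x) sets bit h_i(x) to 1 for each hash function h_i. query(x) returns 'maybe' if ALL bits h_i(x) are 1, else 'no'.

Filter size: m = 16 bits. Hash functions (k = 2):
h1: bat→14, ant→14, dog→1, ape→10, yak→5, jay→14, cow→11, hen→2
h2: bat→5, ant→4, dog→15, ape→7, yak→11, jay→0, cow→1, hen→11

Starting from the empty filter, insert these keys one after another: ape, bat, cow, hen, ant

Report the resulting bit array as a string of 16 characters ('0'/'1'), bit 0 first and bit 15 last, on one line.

Answer: 0110110100110010

Derivation:
Start: bits=0000000000000000
After insert 'ape': sets bits 7 10 -> bits=0000000100100000
After insert 'bat': sets bits 5 14 -> bits=0000010100100010
After insert 'cow': sets bits 1 11 -> bits=0100010100110010
After insert 'hen': sets bits 2 11 -> bits=0110010100110010
After insert 'ant': sets bits 4 14 -> bits=0110110100110010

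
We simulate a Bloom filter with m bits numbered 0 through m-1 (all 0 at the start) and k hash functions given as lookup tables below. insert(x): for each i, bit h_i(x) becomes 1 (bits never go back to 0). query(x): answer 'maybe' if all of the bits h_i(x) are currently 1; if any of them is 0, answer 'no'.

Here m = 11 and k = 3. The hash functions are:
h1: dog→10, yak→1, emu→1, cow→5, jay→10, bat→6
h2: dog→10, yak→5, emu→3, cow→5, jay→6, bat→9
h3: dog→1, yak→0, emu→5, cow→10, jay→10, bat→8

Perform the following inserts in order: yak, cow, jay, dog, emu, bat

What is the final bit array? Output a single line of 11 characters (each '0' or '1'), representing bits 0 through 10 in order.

Start: bits=00000000000
After insert 'yak': sets bits 0 1 5 -> bits=11000100000
After insert 'cow': sets bits 5 10 -> bits=11000100001
After insert 'jay': sets bits 6 10 -> bits=11000110001
After insert 'dog': sets bits 1 10 -> bits=11000110001
After insert 'emu': sets bits 1 3 5 -> bits=11010110001
After insert 'bat': sets bits 6 8 9 -> bits=11010110111

Answer: 11010110111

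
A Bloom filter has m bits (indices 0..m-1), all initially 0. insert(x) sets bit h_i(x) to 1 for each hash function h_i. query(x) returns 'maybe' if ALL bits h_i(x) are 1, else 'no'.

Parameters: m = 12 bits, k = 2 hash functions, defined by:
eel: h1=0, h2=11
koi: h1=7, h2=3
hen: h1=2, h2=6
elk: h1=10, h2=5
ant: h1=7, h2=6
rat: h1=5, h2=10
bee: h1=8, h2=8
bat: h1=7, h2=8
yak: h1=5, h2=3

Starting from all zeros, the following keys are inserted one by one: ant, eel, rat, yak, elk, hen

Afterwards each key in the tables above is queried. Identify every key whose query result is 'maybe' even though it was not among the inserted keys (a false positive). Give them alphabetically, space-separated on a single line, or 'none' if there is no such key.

Start: bits=000000000000
After insert 'ant': sets bits 6 7 -> bits=000000110000
After insert 'eel': sets bits 0 11 -> bits=100000110001
After insert 'rat': sets bits 5 10 -> bits=100001110011
After insert 'yak': sets bits 3 5 -> bits=100101110011
After insert 'elk': sets bits 5 10 -> bits=100101110011
After insert 'hen': sets bits 2 6 -> bits=101101110011
Not inserted: bat bee koi — query each against bits=101101110011:
query bat: checks bit7=1, bit8=0 (has a 0) -> no => not a false positive
query bee: checks bit8=0 (has a 0) -> no => not a false positive
query koi: checks bit3=1, bit7=1 (all 1) -> maybe => FALSE POSITIVE
False positives (alphabetical): koi

Answer: koi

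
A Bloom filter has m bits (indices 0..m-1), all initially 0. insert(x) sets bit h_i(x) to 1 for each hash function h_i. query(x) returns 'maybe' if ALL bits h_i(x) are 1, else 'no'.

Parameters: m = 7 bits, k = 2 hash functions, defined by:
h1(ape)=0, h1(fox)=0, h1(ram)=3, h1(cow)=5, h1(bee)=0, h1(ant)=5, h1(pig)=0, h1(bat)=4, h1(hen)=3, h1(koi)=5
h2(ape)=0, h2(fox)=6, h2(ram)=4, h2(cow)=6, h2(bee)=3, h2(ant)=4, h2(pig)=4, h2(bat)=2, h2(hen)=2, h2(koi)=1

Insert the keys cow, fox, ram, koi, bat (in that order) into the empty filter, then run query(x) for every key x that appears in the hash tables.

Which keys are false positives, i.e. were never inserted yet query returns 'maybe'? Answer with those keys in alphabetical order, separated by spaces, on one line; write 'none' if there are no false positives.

Start: bits=0000000
After insert 'cow': sets bits 5 6 -> bits=0000011
After insert 'fox': sets bits 0 6 -> bits=1000011
After insert 'ram': sets bits 3 4 -> bits=1001111
After insert 'koi': sets bits 1 5 -> bits=1101111
After insert 'bat': sets bits 2 4 -> bits=1111111
Not inserted: ant ape bee hen pig — query each against bits=1111111:
query ant: checks bit4=1, bit5=1 (all 1) -> maybe => FALSE POSITIVE
query ape: checks bit0=1 (all 1) -> maybe => FALSE POSITIVE
query bee: checks bit0=1, bit3=1 (all 1) -> maybe => FALSE POSITIVE
query hen: checks bit2=1, bit3=1 (all 1) -> maybe => FALSE POSITIVE
query pig: checks bit0=1, bit4=1 (all 1) -> maybe => FALSE POSITIVE
False positives (alphabetical): ant ape bee hen pig

Answer: ant ape bee hen pig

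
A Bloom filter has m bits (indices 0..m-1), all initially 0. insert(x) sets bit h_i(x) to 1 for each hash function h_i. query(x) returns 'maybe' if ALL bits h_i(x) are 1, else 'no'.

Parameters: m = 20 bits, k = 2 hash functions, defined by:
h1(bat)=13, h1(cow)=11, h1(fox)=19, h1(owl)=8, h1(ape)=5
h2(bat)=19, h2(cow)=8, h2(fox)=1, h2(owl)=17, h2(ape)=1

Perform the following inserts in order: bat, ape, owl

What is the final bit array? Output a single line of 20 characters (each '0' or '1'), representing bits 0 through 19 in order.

Start: bits=00000000000000000000
After insert 'bat': sets bits 13 19 -> bits=00000000000001000001
After insert 'ape': sets bits 1 5 -> bits=01000100000001000001
After insert 'owl': sets bits 8 17 -> bits=01000100100001000101

Answer: 01000100100001000101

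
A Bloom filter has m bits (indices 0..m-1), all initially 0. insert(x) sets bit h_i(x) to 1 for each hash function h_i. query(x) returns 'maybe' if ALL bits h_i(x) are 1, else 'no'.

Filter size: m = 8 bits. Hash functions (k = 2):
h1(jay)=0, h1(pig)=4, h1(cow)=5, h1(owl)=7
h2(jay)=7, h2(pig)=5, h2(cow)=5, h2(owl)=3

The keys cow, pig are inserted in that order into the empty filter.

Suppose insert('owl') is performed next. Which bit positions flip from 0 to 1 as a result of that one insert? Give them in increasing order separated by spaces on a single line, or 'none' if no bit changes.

Answer: 3 7

Derivation:
Start: bits=00000000
After insert 'cow': sets bits 5 -> bits=00000100
After insert 'pig': sets bits 4 5 -> bits=00001100
insert 'owl' would touch bits 3 7; currently bit3=0, bit7=0
Bits that are 0 among those (would change 0->1): 3 7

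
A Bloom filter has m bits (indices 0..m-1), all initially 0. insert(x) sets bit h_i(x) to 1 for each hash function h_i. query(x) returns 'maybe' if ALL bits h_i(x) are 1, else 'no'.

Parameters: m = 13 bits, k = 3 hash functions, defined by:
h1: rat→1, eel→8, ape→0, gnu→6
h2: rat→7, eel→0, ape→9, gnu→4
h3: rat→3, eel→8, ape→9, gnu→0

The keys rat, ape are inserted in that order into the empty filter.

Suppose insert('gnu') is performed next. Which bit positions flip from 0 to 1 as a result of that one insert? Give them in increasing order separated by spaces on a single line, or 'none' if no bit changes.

Answer: 4 6

Derivation:
Start: bits=0000000000000
After insert 'rat': sets bits 1 3 7 -> bits=0101000100000
After insert 'ape': sets bits 0 9 -> bits=1101000101000
insert 'gnu' would touch bits 0 4 6; currently bit0=1, bit4=0, bit6=0
Bits that are 0 among those (would change 0->1): 4 6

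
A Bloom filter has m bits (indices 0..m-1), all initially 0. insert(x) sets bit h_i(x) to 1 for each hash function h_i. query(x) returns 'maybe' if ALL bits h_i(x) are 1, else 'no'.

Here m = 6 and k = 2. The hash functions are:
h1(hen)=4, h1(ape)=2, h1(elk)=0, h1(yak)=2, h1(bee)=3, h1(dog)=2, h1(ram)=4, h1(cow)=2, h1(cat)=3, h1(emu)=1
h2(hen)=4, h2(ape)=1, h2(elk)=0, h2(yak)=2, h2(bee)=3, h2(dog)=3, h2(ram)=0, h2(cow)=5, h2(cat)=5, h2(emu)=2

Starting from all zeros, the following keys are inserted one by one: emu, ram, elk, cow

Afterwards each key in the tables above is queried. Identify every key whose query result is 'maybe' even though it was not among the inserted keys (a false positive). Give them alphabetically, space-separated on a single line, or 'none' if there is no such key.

Answer: ape hen yak

Derivation:
Start: bits=000000
After insert 'emu': sets bits 1 2 -> bits=011000
After insert 'ram': sets bits 0 4 -> bits=111010
After insert 'elk': sets bits 0 -> bits=111010
After insert 'cow': sets bits 2 5 -> bits=111011
Not inserted: ape bee cat dog hen yak — query each against bits=111011:
query ape: checks bit1=1, bit2=1 (all 1) -> maybe => FALSE POSITIVE
query bee: checks bit3=0 (has a 0) -> no => not a false positive
query cat: checks bit3=0, bit5=1 (has a 0) -> no => not a false positive
query dog: checks bit2=1, bit3=0 (has a 0) -> no => not a false positive
query hen: checks bit4=1 (all 1) -> maybe => FALSE POSITIVE
query yak: checks bit2=1 (all 1) -> maybe => FALSE POSITIVE
False positives (alphabetical): ape hen yak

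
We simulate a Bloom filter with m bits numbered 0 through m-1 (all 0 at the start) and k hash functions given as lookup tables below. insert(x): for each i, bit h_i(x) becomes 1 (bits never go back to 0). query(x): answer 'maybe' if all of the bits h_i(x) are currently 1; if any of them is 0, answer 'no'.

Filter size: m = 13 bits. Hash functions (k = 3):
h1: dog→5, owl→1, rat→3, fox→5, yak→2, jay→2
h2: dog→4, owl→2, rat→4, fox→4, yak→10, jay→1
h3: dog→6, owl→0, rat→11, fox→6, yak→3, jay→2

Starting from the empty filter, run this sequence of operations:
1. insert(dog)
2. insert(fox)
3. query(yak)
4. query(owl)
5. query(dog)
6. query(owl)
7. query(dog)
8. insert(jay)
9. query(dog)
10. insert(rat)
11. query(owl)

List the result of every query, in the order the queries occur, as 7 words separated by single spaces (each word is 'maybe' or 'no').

Answer: no no maybe no maybe maybe no

Derivation:
Start: bits=0000000000000
Op 1: insert dog -> sets bits 4 5 6 -> bits=0000111000000
Op 2: insert fox -> sets bits 4 5 6 -> bits=0000111000000
Op 3: query yak -> checks bit2=0, bit3=0, bit10=0 (has a 0) -> no
Op 4: query owl -> checks bit0=0, bit1=0, bit2=0 (has a 0) -> no
Op 5: query dog -> checks bit4=1, bit5=1, bit6=1 (all 1) -> maybe
Op 6: query owl -> checks bit0=0, bit1=0, bit2=0 (has a 0) -> no
Op 7: query dog -> checks bit4=1, bit5=1, bit6=1 (all 1) -> maybe
Op 8: insert jay -> sets bits 1 2 -> bits=0110111000000
Op 9: query dog -> checks bit4=1, bit5=1, bit6=1 (all 1) -> maybe
Op 10: insert rat -> sets bits 3 4 11 -> bits=0111111000010
Op 11: query owl -> checks bit0=0, bit1=1, bit2=1 (has a 0) -> no
Query results in order: no no maybe no maybe maybe no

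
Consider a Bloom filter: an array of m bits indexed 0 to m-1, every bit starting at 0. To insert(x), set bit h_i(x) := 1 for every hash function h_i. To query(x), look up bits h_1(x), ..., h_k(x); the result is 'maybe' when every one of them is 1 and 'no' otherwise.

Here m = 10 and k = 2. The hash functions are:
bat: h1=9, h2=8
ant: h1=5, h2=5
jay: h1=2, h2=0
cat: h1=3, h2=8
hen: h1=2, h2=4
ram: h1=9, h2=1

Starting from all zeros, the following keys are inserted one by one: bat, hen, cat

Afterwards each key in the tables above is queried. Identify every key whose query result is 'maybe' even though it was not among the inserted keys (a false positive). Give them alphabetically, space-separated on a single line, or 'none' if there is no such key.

Answer: none

Derivation:
Start: bits=0000000000
After insert 'bat': sets bits 8 9 -> bits=0000000011
After insert 'hen': sets bits 2 4 -> bits=0010100011
After insert 'cat': sets bits 3 8 -> bits=0011100011
Not inserted: ant jay ram — query each against bits=0011100011:
query ant: checks bit5=0 (has a 0) -> no => not a false positive
query jay: checks bit0=0, bit2=1 (has a 0) -> no => not a false positive
query ram: checks bit1=0, bit9=1 (has a 0) -> no => not a false positive
False positives (alphabetical): none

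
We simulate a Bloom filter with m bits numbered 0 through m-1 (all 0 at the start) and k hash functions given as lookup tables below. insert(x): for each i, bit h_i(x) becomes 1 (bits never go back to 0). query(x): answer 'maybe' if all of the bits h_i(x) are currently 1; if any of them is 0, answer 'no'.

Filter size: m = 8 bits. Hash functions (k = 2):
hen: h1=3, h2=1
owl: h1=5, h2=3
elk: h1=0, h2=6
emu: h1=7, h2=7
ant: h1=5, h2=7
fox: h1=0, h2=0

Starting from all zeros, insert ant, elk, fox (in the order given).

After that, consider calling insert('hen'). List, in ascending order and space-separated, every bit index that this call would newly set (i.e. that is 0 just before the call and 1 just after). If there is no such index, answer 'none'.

Answer: 1 3

Derivation:
Start: bits=00000000
After insert 'ant': sets bits 5 7 -> bits=00000101
After insert 'elk': sets bits 0 6 -> bits=10000111
After insert 'fox': sets bits 0 -> bits=10000111
insert 'hen' would touch bits 1 3; currently bit1=0, bit3=0
Bits that are 0 among those (would change 0->1): 1 3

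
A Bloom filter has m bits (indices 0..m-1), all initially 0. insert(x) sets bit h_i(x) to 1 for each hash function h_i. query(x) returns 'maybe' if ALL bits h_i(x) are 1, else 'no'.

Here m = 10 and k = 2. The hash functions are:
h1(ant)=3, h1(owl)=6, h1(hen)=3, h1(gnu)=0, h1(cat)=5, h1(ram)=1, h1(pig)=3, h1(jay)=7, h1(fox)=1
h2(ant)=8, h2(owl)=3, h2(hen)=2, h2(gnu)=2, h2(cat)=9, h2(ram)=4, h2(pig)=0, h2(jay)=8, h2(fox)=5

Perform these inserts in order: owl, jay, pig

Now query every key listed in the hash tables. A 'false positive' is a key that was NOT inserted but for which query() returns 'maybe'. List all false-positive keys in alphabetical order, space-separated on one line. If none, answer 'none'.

Start: bits=0000000000
After insert 'owl': sets bits 3 6 -> bits=0001001000
After insert 'jay': sets bits 7 8 -> bits=0001001110
After insert 'pig': sets bits 0 3 -> bits=1001001110
Not inserted: ant cat fox gnu hen ram — query each against bits=1001001110:
query ant: checks bit3=1, bit8=1 (all 1) -> maybe => FALSE POSITIVE
query cat: checks bit5=0, bit9=0 (has a 0) -> no => not a false positive
query fox: checks bit1=0, bit5=0 (has a 0) -> no => not a false positive
query gnu: checks bit0=1, bit2=0 (has a 0) -> no => not a false positive
query hen: checks bit2=0, bit3=1 (has a 0) -> no => not a false positive
query ram: checks bit1=0, bit4=0 (has a 0) -> no => not a false positive
False positives (alphabetical): ant

Answer: ant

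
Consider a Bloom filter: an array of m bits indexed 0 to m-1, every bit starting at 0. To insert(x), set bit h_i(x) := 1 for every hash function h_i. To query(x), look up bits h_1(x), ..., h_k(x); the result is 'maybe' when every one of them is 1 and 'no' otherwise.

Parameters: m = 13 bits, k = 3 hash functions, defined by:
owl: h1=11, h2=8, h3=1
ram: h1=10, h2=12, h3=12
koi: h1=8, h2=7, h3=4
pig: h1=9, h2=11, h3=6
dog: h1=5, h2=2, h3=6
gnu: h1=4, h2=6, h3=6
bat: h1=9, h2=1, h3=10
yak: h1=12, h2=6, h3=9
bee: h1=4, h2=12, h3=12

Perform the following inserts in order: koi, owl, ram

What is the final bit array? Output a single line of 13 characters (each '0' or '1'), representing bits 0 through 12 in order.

Start: bits=0000000000000
After insert 'koi': sets bits 4 7 8 -> bits=0000100110000
After insert 'owl': sets bits 1 8 11 -> bits=0100100110010
After insert 'ram': sets bits 10 12 -> bits=0100100110111

Answer: 0100100110111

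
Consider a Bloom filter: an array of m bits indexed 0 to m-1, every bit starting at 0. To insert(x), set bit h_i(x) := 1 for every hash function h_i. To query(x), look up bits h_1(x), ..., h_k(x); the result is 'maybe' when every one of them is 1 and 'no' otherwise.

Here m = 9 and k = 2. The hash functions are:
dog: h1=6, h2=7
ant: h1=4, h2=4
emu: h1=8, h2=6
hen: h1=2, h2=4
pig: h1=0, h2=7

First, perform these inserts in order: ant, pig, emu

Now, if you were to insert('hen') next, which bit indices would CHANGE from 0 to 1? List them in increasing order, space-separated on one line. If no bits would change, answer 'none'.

Start: bits=000000000
After insert 'ant': sets bits 4 -> bits=000010000
After insert 'pig': sets bits 0 7 -> bits=100010010
After insert 'emu': sets bits 6 8 -> bits=100010111
insert 'hen' would touch bits 2 4; currently bit2=0, bit4=1
Bits that are 0 among those (would change 0->1): 2

Answer: 2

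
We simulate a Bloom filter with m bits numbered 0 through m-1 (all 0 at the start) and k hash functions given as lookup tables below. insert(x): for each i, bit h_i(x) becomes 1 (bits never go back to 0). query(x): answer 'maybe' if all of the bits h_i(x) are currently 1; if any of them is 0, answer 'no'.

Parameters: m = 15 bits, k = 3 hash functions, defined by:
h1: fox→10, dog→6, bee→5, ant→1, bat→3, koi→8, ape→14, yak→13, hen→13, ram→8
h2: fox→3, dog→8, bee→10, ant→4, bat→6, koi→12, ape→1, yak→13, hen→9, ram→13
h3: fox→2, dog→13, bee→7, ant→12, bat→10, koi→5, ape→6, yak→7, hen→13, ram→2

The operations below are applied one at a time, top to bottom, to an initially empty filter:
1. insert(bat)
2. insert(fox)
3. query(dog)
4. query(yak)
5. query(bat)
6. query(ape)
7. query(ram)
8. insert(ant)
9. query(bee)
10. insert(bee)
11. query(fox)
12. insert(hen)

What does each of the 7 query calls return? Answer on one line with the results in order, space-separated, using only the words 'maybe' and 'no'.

Start: bits=000000000000000
Op 1: insert bat -> sets bits 3 6 10 -> bits=000100100010000
Op 2: insert fox -> sets bits 2 3 10 -> bits=001100100010000
Op 3: query dog -> checks bit6=1, bit8=0, bit13=0 (has a 0) -> no
Op 4: query yak -> checks bit7=0, bit13=0 (has a 0) -> no
Op 5: query bat -> checks bit3=1, bit6=1, bit10=1 (all 1) -> maybe
Op 6: query ape -> checks bit1=0, bit6=1, bit14=0 (has a 0) -> no
Op 7: query ram -> checks bit2=1, bit8=0, bit13=0 (has a 0) -> no
Op 8: insert ant -> sets bits 1 4 12 -> bits=011110100010100
Op 9: query bee -> checks bit5=0, bit7=0, bit10=1 (has a 0) -> no
Op 10: insert bee -> sets bits 5 7 10 -> bits=011111110010100
Op 11: query fox -> checks bit2=1, bit3=1, bit10=1 (all 1) -> maybe
Op 12: insert hen -> sets bits 9 13 -> bits=011111110110110
Query results in order: no no maybe no no no maybe

Answer: no no maybe no no no maybe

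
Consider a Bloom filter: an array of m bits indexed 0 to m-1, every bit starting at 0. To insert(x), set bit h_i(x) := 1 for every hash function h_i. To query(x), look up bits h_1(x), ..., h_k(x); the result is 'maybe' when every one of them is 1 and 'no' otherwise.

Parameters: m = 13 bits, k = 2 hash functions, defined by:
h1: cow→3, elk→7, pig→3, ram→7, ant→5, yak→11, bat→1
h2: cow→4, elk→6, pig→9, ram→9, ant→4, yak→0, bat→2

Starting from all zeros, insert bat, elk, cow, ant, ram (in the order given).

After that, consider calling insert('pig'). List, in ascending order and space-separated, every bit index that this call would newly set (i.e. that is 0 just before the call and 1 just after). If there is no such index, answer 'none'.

Start: bits=0000000000000
After insert 'bat': sets bits 1 2 -> bits=0110000000000
After insert 'elk': sets bits 6 7 -> bits=0110001100000
After insert 'cow': sets bits 3 4 -> bits=0111101100000
After insert 'ant': sets bits 4 5 -> bits=0111111100000
After insert 'ram': sets bits 7 9 -> bits=0111111101000
insert 'pig' would touch bits 3 9; currently bit3=1, bit9=1
Bits that are 0 among those (would change 0->1): none

Answer: none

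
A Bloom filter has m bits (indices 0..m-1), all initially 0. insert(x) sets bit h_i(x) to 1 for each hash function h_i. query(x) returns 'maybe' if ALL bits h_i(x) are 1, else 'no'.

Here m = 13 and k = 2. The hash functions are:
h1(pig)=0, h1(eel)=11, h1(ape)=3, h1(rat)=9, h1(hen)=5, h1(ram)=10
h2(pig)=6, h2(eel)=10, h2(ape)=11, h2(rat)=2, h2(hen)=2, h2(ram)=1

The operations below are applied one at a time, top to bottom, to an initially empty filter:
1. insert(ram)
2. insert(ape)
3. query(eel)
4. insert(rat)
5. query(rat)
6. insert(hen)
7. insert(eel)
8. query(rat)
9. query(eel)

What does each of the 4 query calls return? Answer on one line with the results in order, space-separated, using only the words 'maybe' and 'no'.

Start: bits=0000000000000
Op 1: insert ram -> sets bits 1 10 -> bits=0100000000100
Op 2: insert ape -> sets bits 3 11 -> bits=0101000000110
Op 3: query eel -> checks bit10=1, bit11=1 (all 1) -> maybe
Op 4: insert rat -> sets bits 2 9 -> bits=0111000001110
Op 5: query rat -> checks bit2=1, bit9=1 (all 1) -> maybe
Op 6: insert hen -> sets bits 2 5 -> bits=0111010001110
Op 7: insert eel -> sets bits 10 11 -> bits=0111010001110
Op 8: query rat -> checks bit2=1, bit9=1 (all 1) -> maybe
Op 9: query eel -> checks bit10=1, bit11=1 (all 1) -> maybe
Query results in order: maybe maybe maybe maybe

Answer: maybe maybe maybe maybe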